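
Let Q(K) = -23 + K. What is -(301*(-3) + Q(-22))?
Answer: 948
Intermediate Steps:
-(301*(-3) + Q(-22)) = -(301*(-3) + (-23 - 22)) = -(-903 - 45) = -1*(-948) = 948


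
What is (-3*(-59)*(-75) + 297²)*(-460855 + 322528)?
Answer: -10365395418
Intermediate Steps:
(-3*(-59)*(-75) + 297²)*(-460855 + 322528) = (177*(-75) + 88209)*(-138327) = (-13275 + 88209)*(-138327) = 74934*(-138327) = -10365395418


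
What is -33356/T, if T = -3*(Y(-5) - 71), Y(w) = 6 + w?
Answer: -16678/105 ≈ -158.84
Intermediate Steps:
T = 210 (T = -3*((6 - 5) - 71) = -3*(1 - 71) = -3*(-70) = 210)
-33356/T = -33356/210 = -33356*1/210 = -16678/105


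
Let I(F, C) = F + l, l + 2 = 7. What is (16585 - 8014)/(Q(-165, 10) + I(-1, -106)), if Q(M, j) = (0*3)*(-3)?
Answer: 8571/4 ≈ 2142.8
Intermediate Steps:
l = 5 (l = -2 + 7 = 5)
I(F, C) = 5 + F (I(F, C) = F + 5 = 5 + F)
Q(M, j) = 0 (Q(M, j) = 0*(-3) = 0)
(16585 - 8014)/(Q(-165, 10) + I(-1, -106)) = (16585 - 8014)/(0 + (5 - 1)) = 8571/(0 + 4) = 8571/4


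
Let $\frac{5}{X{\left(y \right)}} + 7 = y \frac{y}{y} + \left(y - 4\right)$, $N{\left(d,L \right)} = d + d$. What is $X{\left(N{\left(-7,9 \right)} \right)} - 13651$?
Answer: $- \frac{532394}{39} \approx -13651.0$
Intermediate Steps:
$N{\left(d,L \right)} = 2 d$
$X{\left(y \right)} = \frac{5}{-11 + 2 y}$ ($X{\left(y \right)} = \frac{5}{-7 + \left(y \frac{y}{y} + \left(y - 4\right)\right)} = \frac{5}{-7 + \left(y 1 + \left(-4 + y\right)\right)} = \frac{5}{-7 + \left(y + \left(-4 + y\right)\right)} = \frac{5}{-7 + \left(-4 + 2 y\right)} = \frac{5}{-11 + 2 y}$)
$X{\left(N{\left(-7,9 \right)} \right)} - 13651 = \frac{5}{-11 + 2 \cdot 2 \left(-7\right)} - 13651 = \frac{5}{-11 + 2 \left(-14\right)} - 13651 = \frac{5}{-11 - 28} - 13651 = \frac{5}{-39} - 13651 = 5 \left(- \frac{1}{39}\right) - 13651 = - \frac{5}{39} - 13651 = - \frac{532394}{39}$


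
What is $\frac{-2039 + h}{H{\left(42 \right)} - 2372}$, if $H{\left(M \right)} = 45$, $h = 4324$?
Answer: $- \frac{2285}{2327} \approx -0.98195$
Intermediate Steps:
$\frac{-2039 + h}{H{\left(42 \right)} - 2372} = \frac{-2039 + 4324}{45 - 2372} = \frac{2285}{-2327} = 2285 \left(- \frac{1}{2327}\right) = - \frac{2285}{2327}$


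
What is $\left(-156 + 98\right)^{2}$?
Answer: $3364$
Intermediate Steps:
$\left(-156 + 98\right)^{2} = \left(-58\right)^{2} = 3364$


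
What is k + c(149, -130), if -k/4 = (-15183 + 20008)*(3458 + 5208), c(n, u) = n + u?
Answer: -167253781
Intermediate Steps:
k = -167253800 (k = -4*(-15183 + 20008)*(3458 + 5208) = -19300*8666 = -4*41813450 = -167253800)
k + c(149, -130) = -167253800 + (149 - 130) = -167253800 + 19 = -167253781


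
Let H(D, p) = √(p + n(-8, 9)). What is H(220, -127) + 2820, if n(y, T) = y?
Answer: 2820 + 3*I*√15 ≈ 2820.0 + 11.619*I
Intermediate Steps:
H(D, p) = √(-8 + p) (H(D, p) = √(p - 8) = √(-8 + p))
H(220, -127) + 2820 = √(-8 - 127) + 2820 = √(-135) + 2820 = 3*I*√15 + 2820 = 2820 + 3*I*√15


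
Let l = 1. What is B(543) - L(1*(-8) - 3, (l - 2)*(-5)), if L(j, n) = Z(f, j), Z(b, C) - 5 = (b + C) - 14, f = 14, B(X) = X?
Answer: 549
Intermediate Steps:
Z(b, C) = -9 + C + b (Z(b, C) = 5 + ((b + C) - 14) = 5 + ((C + b) - 14) = 5 + (-14 + C + b) = -9 + C + b)
L(j, n) = 5 + j (L(j, n) = -9 + j + 14 = 5 + j)
B(543) - L(1*(-8) - 3, (l - 2)*(-5)) = 543 - (5 + (1*(-8) - 3)) = 543 - (5 + (-8 - 3)) = 543 - (5 - 11) = 543 - 1*(-6) = 543 + 6 = 549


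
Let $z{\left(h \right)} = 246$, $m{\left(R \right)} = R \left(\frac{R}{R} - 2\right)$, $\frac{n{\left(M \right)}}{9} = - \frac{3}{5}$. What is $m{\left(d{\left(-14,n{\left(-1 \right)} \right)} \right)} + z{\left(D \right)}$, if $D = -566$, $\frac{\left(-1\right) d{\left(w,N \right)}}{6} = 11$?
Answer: $312$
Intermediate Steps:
$n{\left(M \right)} = - \frac{27}{5}$ ($n{\left(M \right)} = 9 \left(- \frac{3}{5}\right) = - \frac{27}{5}$)
$d{\left(w,N \right)} = -66$ ($d{\left(w,N \right)} = \left(-6\right) 11 = -66$)
$m{\left(R \right)} = - R$ ($m{\left(R \right)} = R \left(1 - 2\right) = R \left(-1\right) = - R$)
$m{\left(d{\left(-14,n{\left(-1 \right)} \right)} \right)} + z{\left(D \right)} = \left(-1\right) \left(-66\right) + 246 = 66 + 246 = 312$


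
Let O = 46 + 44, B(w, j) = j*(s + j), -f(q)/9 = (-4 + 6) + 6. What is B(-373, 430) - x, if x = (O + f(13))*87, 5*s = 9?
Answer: 184108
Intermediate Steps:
s = 9/5 (s = (1/5)*9 = 9/5 ≈ 1.8000)
f(q) = -72 (f(q) = -9*((-4 + 6) + 6) = -9*(2 + 6) = -9*8 = -72)
B(w, j) = j*(9/5 + j)
O = 90
x = 1566 (x = (90 - 72)*87 = 18*87 = 1566)
B(-373, 430) - x = (1/5)*430*(9 + 5*430) - 1*1566 = (1/5)*430*(9 + 2150) - 1566 = (1/5)*430*2159 - 1566 = 185674 - 1566 = 184108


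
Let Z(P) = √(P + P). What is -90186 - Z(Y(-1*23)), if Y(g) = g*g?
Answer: -90186 - 23*√2 ≈ -90219.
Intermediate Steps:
Y(g) = g²
Z(P) = √2*√P (Z(P) = √(2*P) = √2*√P)
-90186 - Z(Y(-1*23)) = -90186 - √2*√((-1*23)²) = -90186 - √2*√((-23)²) = -90186 - √2*√529 = -90186 - √2*23 = -90186 - 23*√2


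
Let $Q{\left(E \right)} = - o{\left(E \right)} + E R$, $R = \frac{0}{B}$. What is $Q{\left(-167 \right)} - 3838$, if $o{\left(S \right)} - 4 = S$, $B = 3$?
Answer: $-3675$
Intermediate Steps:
$R = 0$ ($R = \frac{0}{3} = 0 \cdot \frac{1}{3} = 0$)
$o{\left(S \right)} = 4 + S$
$Q{\left(E \right)} = -4 - E$ ($Q{\left(E \right)} = - (4 + E) + E 0 = \left(-4 - E\right) + 0 = -4 - E$)
$Q{\left(-167 \right)} - 3838 = \left(-4 - -167\right) - 3838 = \left(-4 + 167\right) - 3838 = 163 - 3838 = -3675$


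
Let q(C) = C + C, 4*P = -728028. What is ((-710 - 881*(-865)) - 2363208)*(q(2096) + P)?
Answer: 284833491195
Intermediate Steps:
P = -182007 (P = (¼)*(-728028) = -182007)
q(C) = 2*C
((-710 - 881*(-865)) - 2363208)*(q(2096) + P) = ((-710 - 881*(-865)) - 2363208)*(2*2096 - 182007) = ((-710 + 762065) - 2363208)*(4192 - 182007) = (761355 - 2363208)*(-177815) = -1601853*(-177815) = 284833491195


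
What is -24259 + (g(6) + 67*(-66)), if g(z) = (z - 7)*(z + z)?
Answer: -28693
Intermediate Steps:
g(z) = 2*z*(-7 + z) (g(z) = (-7 + z)*(2*z) = 2*z*(-7 + z))
-24259 + (g(6) + 67*(-66)) = -24259 + (2*6*(-7 + 6) + 67*(-66)) = -24259 + (2*6*(-1) - 4422) = -24259 + (-12 - 4422) = -24259 - 4434 = -28693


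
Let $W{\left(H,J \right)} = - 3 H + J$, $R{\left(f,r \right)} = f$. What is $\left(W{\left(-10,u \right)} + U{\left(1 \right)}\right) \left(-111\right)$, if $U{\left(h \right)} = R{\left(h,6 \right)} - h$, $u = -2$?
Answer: $-3108$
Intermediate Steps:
$U{\left(h \right)} = 0$ ($U{\left(h \right)} = h - h = 0$)
$W{\left(H,J \right)} = J - 3 H$
$\left(W{\left(-10,u \right)} + U{\left(1 \right)}\right) \left(-111\right) = \left(\left(-2 - -30\right) + 0\right) \left(-111\right) = \left(\left(-2 + 30\right) + 0\right) \left(-111\right) = \left(28 + 0\right) \left(-111\right) = 28 \left(-111\right) = -3108$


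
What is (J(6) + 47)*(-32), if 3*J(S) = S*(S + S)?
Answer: -2272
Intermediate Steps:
J(S) = 2*S²/3 (J(S) = (S*(S + S))/3 = (S*(2*S))/3 = (2*S²)/3 = 2*S²/3)
(J(6) + 47)*(-32) = ((⅔)*6² + 47)*(-32) = ((⅔)*36 + 47)*(-32) = (24 + 47)*(-32) = 71*(-32) = -2272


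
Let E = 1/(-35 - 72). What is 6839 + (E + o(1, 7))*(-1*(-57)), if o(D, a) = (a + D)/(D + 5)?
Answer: 739848/107 ≈ 6914.5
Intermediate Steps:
o(D, a) = (D + a)/(5 + D)
E = -1/107 (E = 1/(-107) = -1/107 ≈ -0.0093458)
6839 + (E + o(1, 7))*(-1*(-57)) = 6839 + (-1/107 + (1 + 7)/(5 + 1))*(-1*(-57)) = 6839 + (-1/107 + 8/6)*57 = 6839 + (-1/107 + (⅙)*8)*57 = 6839 + (-1/107 + 4/3)*57 = 6839 + (425/321)*57 = 6839 + 8075/107 = 739848/107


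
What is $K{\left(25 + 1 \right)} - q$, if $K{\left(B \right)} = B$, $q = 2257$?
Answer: $-2231$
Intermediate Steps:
$K{\left(25 + 1 \right)} - q = \left(25 + 1\right) - 2257 = 26 - 2257 = -2231$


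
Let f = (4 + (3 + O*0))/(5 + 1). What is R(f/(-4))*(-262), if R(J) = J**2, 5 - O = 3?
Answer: -6419/288 ≈ -22.288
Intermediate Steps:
O = 2 (O = 5 - 1*3 = 5 - 3 = 2)
f = 7/6 (f = (4 + (3 + 2*0))/(5 + 1) = (4 + (3 + 0))/6 = (4 + 3)*(1/6) = 7*(1/6) = 7/6 ≈ 1.1667)
R(f/(-4))*(-262) = ((7/6)/(-4))**2*(-262) = ((7/6)*(-1/4))**2*(-262) = (-7/24)**2*(-262) = (49/576)*(-262) = -6419/288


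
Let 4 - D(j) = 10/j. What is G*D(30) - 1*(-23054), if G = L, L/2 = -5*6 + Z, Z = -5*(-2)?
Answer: 68722/3 ≈ 22907.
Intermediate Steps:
Z = 10
D(j) = 4 - 10/j
L = -40 (L = 2*(-5*6 + 10) = 2*(-30 + 10) = 2*(-20) = -40)
G = -40
G*D(30) - 1*(-23054) = -40*(4 - 10/30) - 1*(-23054) = -40*(4 - 10*1/30) + 23054 = -40*(4 - ⅓) + 23054 = -40*11/3 + 23054 = -440/3 + 23054 = 68722/3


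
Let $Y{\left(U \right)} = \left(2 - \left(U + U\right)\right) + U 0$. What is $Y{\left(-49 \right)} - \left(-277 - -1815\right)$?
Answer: $-1438$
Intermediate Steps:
$Y{\left(U \right)} = 2 - 2 U$ ($Y{\left(U \right)} = \left(2 - 2 U\right) + 0 = 2 - 2 U$)
$Y{\left(-49 \right)} - \left(-277 - -1815\right) = \left(2 - -98\right) - \left(-277 - -1815\right) = \left(2 + 98\right) - \left(-277 + 1815\right) = 100 - 1538 = -1438$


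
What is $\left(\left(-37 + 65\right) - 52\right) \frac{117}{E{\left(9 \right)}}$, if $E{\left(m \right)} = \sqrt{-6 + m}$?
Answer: $- 936 \sqrt{3} \approx -1621.2$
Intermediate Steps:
$\left(\left(-37 + 65\right) - 52\right) \frac{117}{E{\left(9 \right)}} = \left(\left(-37 + 65\right) - 52\right) \frac{117}{\sqrt{-6 + 9}} = \left(28 - 52\right) \frac{117}{\sqrt{3}} = - 24 \cdot 117 \frac{\sqrt{3}}{3} = - 24 \cdot 39 \sqrt{3} = - 936 \sqrt{3}$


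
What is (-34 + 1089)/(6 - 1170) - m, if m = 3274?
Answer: -3811991/1164 ≈ -3274.9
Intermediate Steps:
(-34 + 1089)/(6 - 1170) - m = (-34 + 1089)/(6 - 1170) - 1*3274 = 1055/(-1164) - 3274 = 1055*(-1/1164) - 3274 = -1055/1164 - 3274 = -3811991/1164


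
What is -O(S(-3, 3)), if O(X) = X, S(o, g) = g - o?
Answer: -6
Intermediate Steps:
-O(S(-3, 3)) = -(3 - 1*(-3)) = -(3 + 3) = -1*6 = -6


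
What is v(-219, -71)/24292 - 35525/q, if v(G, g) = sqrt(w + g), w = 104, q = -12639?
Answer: 35525/12639 + sqrt(33)/24292 ≈ 2.8110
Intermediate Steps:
v(G, g) = sqrt(104 + g)
v(-219, -71)/24292 - 35525/q = sqrt(104 - 71)/24292 - 35525/(-12639) = sqrt(33)*(1/24292) - 35525*(-1/12639) = sqrt(33)/24292 + 35525/12639 = 35525/12639 + sqrt(33)/24292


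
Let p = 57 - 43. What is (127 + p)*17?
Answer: 2397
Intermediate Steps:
p = 14
(127 + p)*17 = (127 + 14)*17 = 141*17 = 2397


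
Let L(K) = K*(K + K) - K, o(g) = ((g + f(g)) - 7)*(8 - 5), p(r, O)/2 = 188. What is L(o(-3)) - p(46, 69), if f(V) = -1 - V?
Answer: 800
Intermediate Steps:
p(r, O) = 376 (p(r, O) = 2*188 = 376)
o(g) = -24 (o(g) = ((g + (-1 - g)) - 7)*(8 - 5) = (-1 - 7)*3 = -8*3 = -24)
L(K) = -K + 2*K² (L(K) = K*(2*K) - K = 2*K² - K = -K + 2*K²)
L(o(-3)) - p(46, 69) = -24*(-1 + 2*(-24)) - 1*376 = -24*(-1 - 48) - 376 = -24*(-49) - 376 = 1176 - 376 = 800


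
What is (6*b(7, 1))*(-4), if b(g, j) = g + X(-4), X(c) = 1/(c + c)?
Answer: -165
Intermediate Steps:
X(c) = 1/(2*c)
b(g, j) = -⅛ + g (b(g, j) = g + (½)/(-4) = g + (½)*(-¼) = g - ⅛ = -⅛ + g)
(6*b(7, 1))*(-4) = (6*(-⅛ + 7))*(-4) = (6*(55/8))*(-4) = (165/4)*(-4) = -165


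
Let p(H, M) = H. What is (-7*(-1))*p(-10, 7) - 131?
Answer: -201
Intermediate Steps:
(-7*(-1))*p(-10, 7) - 131 = -7*(-1)*(-10) - 131 = 7*(-10) - 131 = -70 - 131 = -201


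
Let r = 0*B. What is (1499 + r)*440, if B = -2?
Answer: 659560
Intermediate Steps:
r = 0 (r = 0*(-2) = 0)
(1499 + r)*440 = (1499 + 0)*440 = 1499*440 = 659560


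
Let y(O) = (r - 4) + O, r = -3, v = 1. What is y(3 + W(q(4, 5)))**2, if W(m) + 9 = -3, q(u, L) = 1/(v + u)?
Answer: 256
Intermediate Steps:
q(u, L) = 1/(1 + u)
W(m) = -12 (W(m) = -9 - 3 = -12)
y(O) = -7 + O (y(O) = (-3 - 4) + O = -7 + O)
y(3 + W(q(4, 5)))**2 = (-7 + (3 - 12))**2 = (-7 - 9)**2 = (-16)**2 = 256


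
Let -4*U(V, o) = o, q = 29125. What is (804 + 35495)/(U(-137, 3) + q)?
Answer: 145196/116497 ≈ 1.2463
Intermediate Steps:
U(V, o) = -o/4
(804 + 35495)/(U(-137, 3) + q) = (804 + 35495)/(-1/4*3 + 29125) = 36299/(-3/4 + 29125) = 36299/(116497/4) = 36299*(4/116497) = 145196/116497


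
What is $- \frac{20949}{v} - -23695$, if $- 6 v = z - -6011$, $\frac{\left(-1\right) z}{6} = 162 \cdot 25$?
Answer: $\frac{433232161}{18289} \approx 23688.0$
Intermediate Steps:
$z = -24300$ ($z = - 6 \cdot 162 \cdot 25 = \left(-6\right) 4050 = -24300$)
$v = \frac{18289}{6}$ ($v = - \frac{-24300 - -6011}{6} = - \frac{-24300 + 6011}{6} = \left(- \frac{1}{6}\right) \left(-18289\right) = \frac{18289}{6} \approx 3048.2$)
$- \frac{20949}{v} - -23695 = - \frac{20949}{\frac{18289}{6}} - -23695 = \left(-20949\right) \frac{6}{18289} + 23695 = - \frac{125694}{18289} + 23695 = \frac{433232161}{18289}$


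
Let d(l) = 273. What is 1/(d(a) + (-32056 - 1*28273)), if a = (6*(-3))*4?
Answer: -1/60056 ≈ -1.6651e-5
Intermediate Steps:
a = -72 (a = -18*4 = -72)
1/(d(a) + (-32056 - 1*28273)) = 1/(273 + (-32056 - 1*28273)) = 1/(273 + (-32056 - 28273)) = 1/(273 - 60329) = 1/(-60056) = -1/60056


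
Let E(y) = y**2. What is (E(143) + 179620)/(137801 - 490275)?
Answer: -200069/352474 ≈ -0.56761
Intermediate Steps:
(E(143) + 179620)/(137801 - 490275) = (143**2 + 179620)/(137801 - 490275) = (20449 + 179620)/(-352474) = 200069*(-1/352474) = -200069/352474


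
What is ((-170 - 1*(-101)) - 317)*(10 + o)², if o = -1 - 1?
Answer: -24704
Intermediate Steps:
o = -2
((-170 - 1*(-101)) - 317)*(10 + o)² = ((-170 - 1*(-101)) - 317)*(10 - 2)² = ((-170 + 101) - 317)*8² = (-69 - 317)*64 = -386*64 = -24704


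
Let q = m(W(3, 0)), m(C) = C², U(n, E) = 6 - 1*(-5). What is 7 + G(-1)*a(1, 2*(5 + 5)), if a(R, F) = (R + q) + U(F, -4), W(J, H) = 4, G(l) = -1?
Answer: -21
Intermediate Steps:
U(n, E) = 11 (U(n, E) = 6 + 5 = 11)
q = 16 (q = 4² = 16)
a(R, F) = 27 + R (a(R, F) = (R + 16) + 11 = (16 + R) + 11 = 27 + R)
7 + G(-1)*a(1, 2*(5 + 5)) = 7 - (27 + 1) = 7 - 1*28 = 7 - 28 = -21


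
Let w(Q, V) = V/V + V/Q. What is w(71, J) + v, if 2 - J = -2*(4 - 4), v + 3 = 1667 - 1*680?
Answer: 69937/71 ≈ 985.03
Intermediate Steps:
v = 984 (v = -3 + (1667 - 1*680) = -3 + (1667 - 680) = -3 + 987 = 984)
J = 2 (J = 2 - (-2)*(4 - 4) = 2 - (-2)*0 = 2 - 1*0 = 2 + 0 = 2)
w(Q, V) = 1 + V/Q
w(71, J) + v = (71 + 2)/71 + 984 = (1/71)*73 + 984 = 73/71 + 984 = 69937/71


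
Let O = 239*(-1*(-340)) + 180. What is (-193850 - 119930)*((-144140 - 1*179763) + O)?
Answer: 76080040140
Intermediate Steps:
O = 81440 (O = 239*340 + 180 = 81260 + 180 = 81440)
(-193850 - 119930)*((-144140 - 1*179763) + O) = (-193850 - 119930)*((-144140 - 1*179763) + 81440) = -313780*((-144140 - 179763) + 81440) = -313780*(-323903 + 81440) = -313780*(-242463) = 76080040140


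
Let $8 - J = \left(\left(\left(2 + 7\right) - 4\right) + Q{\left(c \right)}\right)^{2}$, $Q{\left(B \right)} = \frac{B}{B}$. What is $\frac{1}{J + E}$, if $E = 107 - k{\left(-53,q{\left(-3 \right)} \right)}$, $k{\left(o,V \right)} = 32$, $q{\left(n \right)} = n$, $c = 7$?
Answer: $\frac{1}{47} \approx 0.021277$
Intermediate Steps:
$Q{\left(B \right)} = 1$
$E = 75$ ($E = 107 - 32 = 75$)
$J = -28$ ($J = 8 - \left(\left(\left(2 + 7\right) - 4\right) + 1\right)^{2} = 8 - \left(\left(9 - 4\right) + 1\right)^{2} = 8 - \left(5 + 1\right)^{2} = 8 - 6^{2} = 8 - 36 = -28$)
$\frac{1}{J + E} = \frac{1}{-28 + 75} = \frac{1}{47}$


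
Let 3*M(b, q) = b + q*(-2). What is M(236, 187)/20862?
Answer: -23/10431 ≈ -0.0022050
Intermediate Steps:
M(b, q) = -2*q/3 + b/3 (M(b, q) = (b + q*(-2))/3 = (b - 2*q)/3 = -2*q/3 + b/3)
M(236, 187)/20862 = (-⅔*187 + (⅓)*236)/20862 = (-374/3 + 236/3)*(1/20862) = -46*1/20862 = -23/10431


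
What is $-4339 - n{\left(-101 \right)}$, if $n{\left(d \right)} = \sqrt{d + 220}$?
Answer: $-4339 - \sqrt{119} \approx -4349.9$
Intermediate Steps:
$n{\left(d \right)} = \sqrt{220 + d}$
$-4339 - n{\left(-101 \right)} = -4339 - \sqrt{220 - 101} = -4339 - \sqrt{119}$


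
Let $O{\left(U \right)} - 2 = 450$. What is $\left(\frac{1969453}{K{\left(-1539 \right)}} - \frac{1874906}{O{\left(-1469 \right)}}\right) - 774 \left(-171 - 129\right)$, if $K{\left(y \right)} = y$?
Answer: $\frac{78874574255}{347814} \approx 2.2677 \cdot 10^{5}$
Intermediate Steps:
$O{\left(U \right)} = 452$ ($O{\left(U \right)} = 2 + 450 = 452$)
$\left(\frac{1969453}{K{\left(-1539 \right)}} - \frac{1874906}{O{\left(-1469 \right)}}\right) - 774 \left(-171 - 129\right) = \left(\frac{1969453}{-1539} - \frac{1874906}{452}\right) - 774 \left(-171 - 129\right) = \left(1969453 \left(- \frac{1}{1539}\right) - \frac{937453}{226}\right) - -232200 = \left(- \frac{1969453}{1539} - \frac{937453}{226}\right) + 232200 = - \frac{1887836545}{347814} + 232200 = \frac{78874574255}{347814}$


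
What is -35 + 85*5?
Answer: 390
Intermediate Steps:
-35 + 85*5 = -35 + 425 = 390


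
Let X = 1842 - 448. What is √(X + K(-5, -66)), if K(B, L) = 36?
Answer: √1430 ≈ 37.815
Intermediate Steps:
X = 1394
√(X + K(-5, -66)) = √(1394 + 36) = √1430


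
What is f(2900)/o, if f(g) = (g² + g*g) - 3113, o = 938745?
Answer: 81241/4535 ≈ 17.914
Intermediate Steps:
f(g) = -3113 + 2*g² (f(g) = (g² + g²) - 3113 = 2*g² - 3113 = -3113 + 2*g²)
f(2900)/o = (-3113 + 2*2900²)/938745 = (-3113 + 2*8410000)*(1/938745) = (-3113 + 16820000)*(1/938745) = 16816887*(1/938745) = 81241/4535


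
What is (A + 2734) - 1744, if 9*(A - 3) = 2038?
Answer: 10975/9 ≈ 1219.4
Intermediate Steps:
A = 2065/9 (A = 3 + (⅑)*2038 = 3 + 2038/9 = 2065/9 ≈ 229.44)
(A + 2734) - 1744 = (2065/9 + 2734) - 1744 = 26671/9 - 1744 = 10975/9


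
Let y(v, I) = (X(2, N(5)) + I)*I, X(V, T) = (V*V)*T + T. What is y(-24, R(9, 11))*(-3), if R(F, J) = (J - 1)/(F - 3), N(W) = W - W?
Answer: -25/3 ≈ -8.3333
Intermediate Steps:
N(W) = 0
R(F, J) = (-1 + J)/(-3 + F)
X(V, T) = T + T*V**2 (X(V, T) = V**2*T + T = T*V**2 + T = T + T*V**2)
y(v, I) = I**2 (y(v, I) = (0*(1 + 2**2) + I)*I = (0*(1 + 4) + I)*I = (0*5 + I)*I = (0 + I)*I = I*I = I**2)
y(-24, R(9, 11))*(-3) = ((-1 + 11)/(-3 + 9))**2*(-3) = (10/6)**2*(-3) = ((1/6)*10)**2*(-3) = (5/3)**2*(-3) = (25/9)*(-3) = -25/3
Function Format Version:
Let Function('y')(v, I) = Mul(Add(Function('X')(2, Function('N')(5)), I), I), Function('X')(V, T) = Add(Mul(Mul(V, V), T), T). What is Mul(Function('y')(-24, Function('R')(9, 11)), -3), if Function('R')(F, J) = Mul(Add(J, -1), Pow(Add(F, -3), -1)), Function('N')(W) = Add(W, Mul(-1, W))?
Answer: Rational(-25, 3) ≈ -8.3333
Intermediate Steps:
Function('N')(W) = 0
Function('R')(F, J) = Mul(Pow(Add(-3, F), -1), Add(-1, J)) (Function('R')(F, J) = Mul(Add(-1, J), Pow(Add(-3, F), -1)) = Mul(Pow(Add(-3, F), -1), Add(-1, J)))
Function('X')(V, T) = Add(T, Mul(T, Pow(V, 2))) (Function('X')(V, T) = Add(Mul(Pow(V, 2), T), T) = Add(Mul(T, Pow(V, 2)), T) = Add(T, Mul(T, Pow(V, 2))))
Function('y')(v, I) = Pow(I, 2) (Function('y')(v, I) = Mul(Add(Mul(0, Add(1, Pow(2, 2))), I), I) = Mul(Add(Mul(0, Add(1, 4)), I), I) = Mul(Add(Mul(0, 5), I), I) = Mul(Add(0, I), I) = Mul(I, I) = Pow(I, 2))
Mul(Function('y')(-24, Function('R')(9, 11)), -3) = Mul(Pow(Mul(Pow(Add(-3, 9), -1), Add(-1, 11)), 2), -3) = Mul(Pow(Mul(Pow(6, -1), 10), 2), -3) = Mul(Pow(Mul(Rational(1, 6), 10), 2), -3) = Mul(Pow(Rational(5, 3), 2), -3) = Mul(Rational(25, 9), -3) = Rational(-25, 3)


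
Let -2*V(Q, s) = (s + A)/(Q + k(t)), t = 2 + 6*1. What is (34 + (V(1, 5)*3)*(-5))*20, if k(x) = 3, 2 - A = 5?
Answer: 755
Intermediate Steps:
A = -3 (A = 2 - 1*5 = 2 - 5 = -3)
t = 8 (t = 2 + 6 = 8)
V(Q, s) = -(-3 + s)/(2*(3 + Q)) (V(Q, s) = -(s - 3)/(2*(Q + 3)) = -(-3 + s)/(2*(3 + Q)))
(34 + (V(1, 5)*3)*(-5))*20 = (34 + (((3 - 1*5)/(2*(3 + 1)))*3)*(-5))*20 = (34 + (((½)*(3 - 5)/4)*3)*(-5))*20 = (34 + (((½)*(¼)*(-2))*3)*(-5))*20 = (34 - ¼*3*(-5))*20 = (34 - ¾*(-5))*20 = (34 + 15/4)*20 = (151/4)*20 = 755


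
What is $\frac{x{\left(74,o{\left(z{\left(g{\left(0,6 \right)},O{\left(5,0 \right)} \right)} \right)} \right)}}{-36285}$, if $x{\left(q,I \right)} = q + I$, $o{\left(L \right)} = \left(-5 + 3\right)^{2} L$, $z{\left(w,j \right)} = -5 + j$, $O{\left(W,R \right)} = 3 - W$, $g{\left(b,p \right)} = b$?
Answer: $- \frac{46}{36285} \approx -0.0012677$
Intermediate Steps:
$o{\left(L \right)} = 4 L$ ($o{\left(L \right)} = \left(-2\right)^{2} L = 4 L$)
$x{\left(q,I \right)} = I + q$
$\frac{x{\left(74,o{\left(z{\left(g{\left(0,6 \right)},O{\left(5,0 \right)} \right)} \right)} \right)}}{-36285} = \frac{4 \left(-5 + \left(3 - 5\right)\right) + 74}{-36285} = \left(4 \left(-5 + \left(3 - 5\right)\right) + 74\right) \left(- \frac{1}{36285}\right) = \left(4 \left(-5 - 2\right) + 74\right) \left(- \frac{1}{36285}\right) = \left(4 \left(-7\right) + 74\right) \left(- \frac{1}{36285}\right) = \left(-28 + 74\right) \left(- \frac{1}{36285}\right) = 46 \left(- \frac{1}{36285}\right) = - \frac{46}{36285}$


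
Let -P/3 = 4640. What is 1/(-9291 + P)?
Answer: -1/23211 ≈ -4.3083e-5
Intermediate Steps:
P = -13920 (P = -3*4640 = -13920)
1/(-9291 + P) = 1/(-9291 - 13920) = 1/(-23211) = -1/23211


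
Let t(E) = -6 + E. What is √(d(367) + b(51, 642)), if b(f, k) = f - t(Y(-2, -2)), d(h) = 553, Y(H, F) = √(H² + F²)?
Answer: √(610 - 2*√2) ≈ 24.641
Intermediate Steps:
Y(H, F) = √(F² + H²)
b(f, k) = 6 + f - 2*√2 (b(f, k) = f - (-6 + √((-2)² + (-2)²)) = f - (-6 + √(4 + 4)) = f - (-6 + √8) = f - (-6 + 2*√2) = f + (6 - 2*√2) = 6 + f - 2*√2)
√(d(367) + b(51, 642)) = √(553 + (6 + 51 - 2*√2)) = √(553 + (57 - 2*√2)) = √(610 - 2*√2)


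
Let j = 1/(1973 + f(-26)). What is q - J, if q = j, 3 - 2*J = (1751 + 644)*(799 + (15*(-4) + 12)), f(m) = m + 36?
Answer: 1783353544/1983 ≈ 8.9932e+5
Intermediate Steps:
f(m) = 36 + m
j = 1/1983 (j = 1/(1973 + (36 - 26)) = 1/(1973 + 10) = 1/1983 ≈ 0.00050429)
J = -899321 (J = 3/2 - (1751 + 644)*(799 + (15*(-4) + 12))/2 = 3/2 - 2395*(799 + (-60 + 12))/2 = 3/2 - 2395*(799 - 48)/2 = 3/2 - 2395*751/2 = 3/2 - ½*1798645 = 3/2 - 1798645/2 = -899321)
q = 1/1983 ≈ 0.00050429
q - J = 1/1983 - 1*(-899321) = 1/1983 + 899321 = 1783353544/1983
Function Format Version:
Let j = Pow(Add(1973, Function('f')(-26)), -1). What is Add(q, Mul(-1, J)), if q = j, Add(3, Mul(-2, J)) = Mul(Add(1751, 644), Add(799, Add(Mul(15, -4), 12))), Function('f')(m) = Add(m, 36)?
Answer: Rational(1783353544, 1983) ≈ 8.9932e+5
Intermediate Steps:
Function('f')(m) = Add(36, m)
j = Rational(1, 1983) (j = Pow(Add(1973, Add(36, -26)), -1) = Pow(Add(1973, 10), -1) = Pow(1983, -1) = Rational(1, 1983) ≈ 0.00050429)
J = -899321 (J = Add(Rational(3, 2), Mul(Rational(-1, 2), Mul(Add(1751, 644), Add(799, Add(Mul(15, -4), 12))))) = Add(Rational(3, 2), Mul(Rational(-1, 2), Mul(2395, Add(799, Add(-60, 12))))) = Add(Rational(3, 2), Mul(Rational(-1, 2), Mul(2395, Add(799, -48)))) = Add(Rational(3, 2), Mul(Rational(-1, 2), Mul(2395, 751))) = Add(Rational(3, 2), Mul(Rational(-1, 2), 1798645)) = Add(Rational(3, 2), Rational(-1798645, 2)) = -899321)
q = Rational(1, 1983) ≈ 0.00050429
Add(q, Mul(-1, J)) = Add(Rational(1, 1983), Mul(-1, -899321)) = Add(Rational(1, 1983), 899321) = Rational(1783353544, 1983)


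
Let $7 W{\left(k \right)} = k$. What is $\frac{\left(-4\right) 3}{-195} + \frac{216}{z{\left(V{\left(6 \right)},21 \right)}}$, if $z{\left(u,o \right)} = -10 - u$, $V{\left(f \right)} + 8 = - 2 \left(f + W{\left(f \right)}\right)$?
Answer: $\frac{49304}{2665} \approx 18.501$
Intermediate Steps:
$W{\left(k \right)} = \frac{k}{7}$
$V{\left(f \right)} = -8 - \frac{16 f}{7}$ ($V{\left(f \right)} = -8 - 2 \left(f + \frac{f}{7}\right) = -8 - 2 \frac{8 f}{7} = -8 - \frac{16 f}{7}$)
$\frac{\left(-4\right) 3}{-195} + \frac{216}{z{\left(V{\left(6 \right)},21 \right)}} = \frac{\left(-4\right) 3}{-195} + \frac{216}{-10 - \left(-8 - \frac{96}{7}\right)} = \left(-12\right) \left(- \frac{1}{195}\right) + \frac{216}{-10 - \left(-8 - \frac{96}{7}\right)} = \frac{4}{65} + \frac{216}{-10 - - \frac{152}{7}} = \frac{4}{65} + \frac{216}{-10 + \frac{152}{7}} = \frac{4}{65} + \frac{216}{\frac{82}{7}} = \frac{4}{65} + 216 \cdot \frac{7}{82} = \frac{4}{65} + \frac{756}{41} = \frac{49304}{2665}$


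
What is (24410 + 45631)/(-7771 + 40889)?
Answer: 70041/33118 ≈ 2.1149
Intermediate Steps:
(24410 + 45631)/(-7771 + 40889) = 70041/33118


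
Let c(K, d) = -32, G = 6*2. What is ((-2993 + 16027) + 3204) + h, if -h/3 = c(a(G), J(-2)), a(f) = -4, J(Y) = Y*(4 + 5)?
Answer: 16334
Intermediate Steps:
J(Y) = 9*Y (J(Y) = Y*9 = 9*Y)
G = 12
h = 96 (h = -3*(-32) = 96)
((-2993 + 16027) + 3204) + h = ((-2993 + 16027) + 3204) + 96 = (13034 + 3204) + 96 = 16238 + 96 = 16334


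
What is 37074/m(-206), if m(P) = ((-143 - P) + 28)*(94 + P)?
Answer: -18537/5096 ≈ -3.6376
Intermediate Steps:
m(P) = (-115 - P)*(94 + P)
37074/m(-206) = 37074/(-10810 - 1*(-206)² - 209*(-206)) = 37074/(-10810 - 1*42436 + 43054) = 37074/(-10810 - 42436 + 43054) = 37074/(-10192) = 37074*(-1/10192) = -18537/5096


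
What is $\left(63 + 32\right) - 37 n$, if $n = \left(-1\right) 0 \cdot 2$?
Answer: $95$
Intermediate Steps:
$n = 0$ ($n = 0 \cdot 2 = 0$)
$\left(63 + 32\right) - 37 n = \left(63 + 32\right) - 0 = 95 + 0 = 95$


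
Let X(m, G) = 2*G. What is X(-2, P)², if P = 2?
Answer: 16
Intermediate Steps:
X(-2, P)² = (2*2)² = 4² = 16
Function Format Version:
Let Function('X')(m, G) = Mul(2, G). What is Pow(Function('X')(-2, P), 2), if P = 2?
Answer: 16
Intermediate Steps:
Pow(Function('X')(-2, P), 2) = Pow(Mul(2, 2), 2) = Pow(4, 2) = 16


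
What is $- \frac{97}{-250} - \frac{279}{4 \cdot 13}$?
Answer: $- \frac{32353}{6500} \approx -4.9774$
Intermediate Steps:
$- \frac{97}{-250} - \frac{279}{4 \cdot 13} = \left(-97\right) \left(- \frac{1}{250}\right) - \frac{279}{52} = \frac{97}{250} - \frac{279}{52} = - \frac{32353}{6500}$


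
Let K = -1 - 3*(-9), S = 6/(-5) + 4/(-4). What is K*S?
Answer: -286/5 ≈ -57.200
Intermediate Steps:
S = -11/5 (S = 6*(-⅕) + 4*(-¼) = -6/5 - 1 = -11/5 ≈ -2.2000)
K = 26 (K = -1 + 27 = 26)
K*S = 26*(-11/5) = -286/5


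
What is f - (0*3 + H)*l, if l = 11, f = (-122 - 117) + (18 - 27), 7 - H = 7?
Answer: -248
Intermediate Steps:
H = 0 (H = 7 - 1*7 = 7 - 7 = 0)
f = -248 (f = -239 - 9 = -248)
f - (0*3 + H)*l = -248 - (0*3 + 0)*11 = -248 - (0 + 0)*11 = -248 - 0*11 = -248 - 1*0 = -248 + 0 = -248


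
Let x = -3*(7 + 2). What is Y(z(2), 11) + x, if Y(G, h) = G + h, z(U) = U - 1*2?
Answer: -16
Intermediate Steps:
z(U) = -2 + U (z(U) = U - 2 = -2 + U)
x = -27 (x = -3*9 = -27)
Y(z(2), 11) + x = ((-2 + 2) + 11) - 27 = (0 + 11) - 27 = 11 - 27 = -16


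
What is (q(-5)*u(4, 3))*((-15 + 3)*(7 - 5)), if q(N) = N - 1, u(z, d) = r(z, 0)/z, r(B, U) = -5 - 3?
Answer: -288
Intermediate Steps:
r(B, U) = -8
u(z, d) = -8/z
q(N) = -1 + N
(q(-5)*u(4, 3))*((-15 + 3)*(7 - 5)) = ((-1 - 5)*(-8/4))*((-15 + 3)*(7 - 5)) = (-(-48)/4)*(-12*2) = -6*(-2)*(-24) = 12*(-24) = -288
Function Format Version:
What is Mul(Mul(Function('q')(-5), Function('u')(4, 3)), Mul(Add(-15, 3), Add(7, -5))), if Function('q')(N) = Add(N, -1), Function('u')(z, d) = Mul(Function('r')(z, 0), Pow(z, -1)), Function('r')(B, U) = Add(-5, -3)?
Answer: -288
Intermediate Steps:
Function('r')(B, U) = -8
Function('u')(z, d) = Mul(-8, Pow(z, -1))
Function('q')(N) = Add(-1, N)
Mul(Mul(Function('q')(-5), Function('u')(4, 3)), Mul(Add(-15, 3), Add(7, -5))) = Mul(Mul(Add(-1, -5), Mul(-8, Pow(4, -1))), Mul(Add(-15, 3), Add(7, -5))) = Mul(Mul(-6, Mul(-8, Rational(1, 4))), Mul(-12, 2)) = Mul(Mul(-6, -2), -24) = Mul(12, -24) = -288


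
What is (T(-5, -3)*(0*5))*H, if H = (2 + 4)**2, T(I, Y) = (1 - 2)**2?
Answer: 0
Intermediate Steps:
T(I, Y) = 1 (T(I, Y) = (-1)**2 = 1)
H = 36 (H = 6**2 = 36)
(T(-5, -3)*(0*5))*H = (1*(0*5))*36 = (1*0)*36 = 0*36 = 0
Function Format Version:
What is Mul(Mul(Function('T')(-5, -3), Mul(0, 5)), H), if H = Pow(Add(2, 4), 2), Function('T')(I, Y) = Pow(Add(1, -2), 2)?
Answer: 0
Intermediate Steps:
Function('T')(I, Y) = 1 (Function('T')(I, Y) = Pow(-1, 2) = 1)
H = 36 (H = Pow(6, 2) = 36)
Mul(Mul(Function('T')(-5, -3), Mul(0, 5)), H) = Mul(Mul(1, Mul(0, 5)), 36) = Mul(Mul(1, 0), 36) = Mul(0, 36) = 0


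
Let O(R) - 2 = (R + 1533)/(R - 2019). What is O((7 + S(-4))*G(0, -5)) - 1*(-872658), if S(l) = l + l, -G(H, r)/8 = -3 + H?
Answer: 594280957/681 ≈ 8.7266e+5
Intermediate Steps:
G(H, r) = 24 - 8*H (G(H, r) = -8*(-3 + H) = 24 - 8*H)
S(l) = 2*l
O(R) = 2 + (1533 + R)/(-2019 + R) (O(R) = 2 + (R + 1533)/(R - 2019) = 2 + (1533 + R)/(-2019 + R))
O((7 + S(-4))*G(0, -5)) - 1*(-872658) = 3*(-835 + (7 + 2*(-4))*(24 - 8*0))/(-2019 + (7 + 2*(-4))*(24 - 8*0)) - 1*(-872658) = 3*(-835 + (7 - 8)*(24 + 0))/(-2019 + (7 - 8)*(24 + 0)) + 872658 = 3*(-835 - 1*24)/(-2019 - 1*24) + 872658 = 3*(-835 - 24)/(-2019 - 24) + 872658 = 3*(-859)/(-2043) + 872658 = 3*(-1/2043)*(-859) + 872658 = 859/681 + 872658 = 594280957/681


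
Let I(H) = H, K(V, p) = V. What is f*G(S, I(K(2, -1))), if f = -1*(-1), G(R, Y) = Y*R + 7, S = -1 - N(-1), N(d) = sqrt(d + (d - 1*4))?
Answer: 5 - 2*I*sqrt(6) ≈ 5.0 - 4.899*I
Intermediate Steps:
N(d) = sqrt(-4 + 2*d) (N(d) = sqrt(d + (d - 4)) = sqrt(d + (-4 + d)) = sqrt(-4 + 2*d))
S = -1 - I*sqrt(6) (S = -1 - sqrt(-4 + 2*(-1)) = -1 - sqrt(-4 - 2) = -1 - sqrt(-6) = -1 - I*sqrt(6) ≈ -1.0 - 2.4495*I)
G(R, Y) = 7 + R*Y (G(R, Y) = R*Y + 7 = 7 + R*Y)
f = 1
f*G(S, I(K(2, -1))) = 1*(7 + (-1 - I*sqrt(6))*2) = 1*(7 + (-2 - 2*I*sqrt(6))) = 1*(5 - 2*I*sqrt(6)) = 5 - 2*I*sqrt(6)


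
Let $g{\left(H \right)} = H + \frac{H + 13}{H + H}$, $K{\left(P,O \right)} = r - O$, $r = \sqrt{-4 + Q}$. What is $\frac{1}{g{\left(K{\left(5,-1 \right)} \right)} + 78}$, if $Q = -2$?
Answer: $\frac{2 \left(\sqrt{6} - i\right)}{- 160 i + 161 \sqrt{6}} \approx 0.012433 - 2.7047 \cdot 10^{-5} i$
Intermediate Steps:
$r = i \sqrt{6}$ ($r = \sqrt{-4 - 2} = \sqrt{-6} = i \sqrt{6} \approx 2.4495 i$)
$K{\left(P,O \right)} = - O + i \sqrt{6}$ ($K{\left(P,O \right)} = i \sqrt{6} - O = - O + i \sqrt{6}$)
$g{\left(H \right)} = H + \frac{13 + H}{2 H}$
$\frac{1}{g{\left(K{\left(5,-1 \right)} \right)} + 78} = \frac{1}{\left(\frac{1}{2} + \left(\left(-1\right) \left(-1\right) + i \sqrt{6}\right) + \frac{13}{2 \left(\left(-1\right) \left(-1\right) + i \sqrt{6}\right)}\right) + 78} = \frac{1}{\left(\frac{1}{2} + \left(1 + i \sqrt{6}\right) + \frac{13}{2 \left(1 + i \sqrt{6}\right)}\right) + 78} = \frac{1}{\left(\frac{3}{2} + \frac{13}{2 \left(1 + i \sqrt{6}\right)} + i \sqrt{6}\right) + 78} = \frac{1}{\frac{159}{2} + \frac{13}{2 \left(1 + i \sqrt{6}\right)} + i \sqrt{6}}$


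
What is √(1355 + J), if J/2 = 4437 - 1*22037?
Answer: I*√33845 ≈ 183.97*I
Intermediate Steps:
J = -35200 (J = 2*(4437 - 1*22037) = 2*(4437 - 22037) = 2*(-17600) = -35200)
√(1355 + J) = √(1355 - 35200) = √(-33845) = I*√33845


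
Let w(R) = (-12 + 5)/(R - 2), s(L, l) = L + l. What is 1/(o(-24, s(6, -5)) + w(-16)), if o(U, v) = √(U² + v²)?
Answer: -126/186899 + 324*√577/186899 ≈ 0.040967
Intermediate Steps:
w(R) = -7/(-2 + R)
1/(o(-24, s(6, -5)) + w(-16)) = 1/(√((-24)² + (6 - 5)²) - 7/(-2 - 16)) = 1/(√(576 + 1²) - 7/(-18)) = 1/(√(576 + 1) - 7*(-1/18)) = 1/(√577 + 7/18) = 1/(7/18 + √577)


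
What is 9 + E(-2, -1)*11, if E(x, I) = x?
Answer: -13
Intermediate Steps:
9 + E(-2, -1)*11 = 9 - 2*11 = 9 - 22 = -13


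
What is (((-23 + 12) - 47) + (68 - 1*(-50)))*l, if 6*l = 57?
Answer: 570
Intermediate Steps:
l = 19/2 (l = (⅙)*57 = 19/2 ≈ 9.5000)
(((-23 + 12) - 47) + (68 - 1*(-50)))*l = (((-23 + 12) - 47) + (68 - 1*(-50)))*(19/2) = ((-11 - 47) + (68 + 50))*(19/2) = (-58 + 118)*(19/2) = 60*(19/2) = 570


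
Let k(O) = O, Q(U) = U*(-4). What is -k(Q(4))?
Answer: 16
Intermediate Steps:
Q(U) = -4*U
-k(Q(4)) = -(-4)*4 = -1*(-16) = 16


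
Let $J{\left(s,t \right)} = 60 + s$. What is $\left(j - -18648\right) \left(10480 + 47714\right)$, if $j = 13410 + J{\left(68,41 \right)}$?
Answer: $1873032084$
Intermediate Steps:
$j = 13538$ ($j = 13410 + \left(60 + 68\right) = 13410 + 128 = 13538$)
$\left(j - -18648\right) \left(10480 + 47714\right) = \left(13538 - -18648\right) \left(10480 + 47714\right) = \left(13538 + 18648\right) 58194 = 32186 \cdot 58194 = 1873032084$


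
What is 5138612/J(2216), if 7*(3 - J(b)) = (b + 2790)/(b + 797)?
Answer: 108378465692/58267 ≈ 1.8600e+6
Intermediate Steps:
J(b) = 3 - (2790 + b)/(7*(797 + b)) (J(b) = 3 - (b + 2790)/(7*(b + 797)) = 3 - (2790 + b)/(7*(797 + b)))
5138612/J(2216) = 5138612/(((13947 + 20*2216)/(7*(797 + 2216)))) = 5138612/(((1/7)*(13947 + 44320)/3013)) = 5138612/(((1/7)*(1/3013)*58267)) = 5138612/(58267/21091) = 5138612*(21091/58267) = 108378465692/58267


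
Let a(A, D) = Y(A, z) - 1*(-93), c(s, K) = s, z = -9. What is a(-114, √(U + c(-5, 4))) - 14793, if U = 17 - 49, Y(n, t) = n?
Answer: -14814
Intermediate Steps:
U = -32
a(A, D) = 93 + A (a(A, D) = A - 1*(-93) = A + 93 = 93 + A)
a(-114, √(U + c(-5, 4))) - 14793 = (93 - 114) - 14793 = -21 - 14793 = -14814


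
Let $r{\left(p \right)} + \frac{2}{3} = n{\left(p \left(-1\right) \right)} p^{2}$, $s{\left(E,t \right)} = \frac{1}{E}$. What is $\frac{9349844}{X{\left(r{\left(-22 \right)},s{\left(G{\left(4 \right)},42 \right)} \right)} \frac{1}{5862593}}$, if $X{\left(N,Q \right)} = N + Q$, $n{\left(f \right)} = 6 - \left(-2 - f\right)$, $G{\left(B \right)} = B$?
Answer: $\frac{657771959825904}{174235} \approx 3.7752 \cdot 10^{9}$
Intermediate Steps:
$n{\left(f \right)} = 8 + f$ ($n{\left(f \right)} = 6 + \left(2 + f\right) = 8 + f$)
$r{\left(p \right)} = - \frac{2}{3} + p^{2} \left(8 - p\right)$ ($r{\left(p \right)} = - \frac{2}{3} + \left(8 + p \left(-1\right)\right) p^{2} = - \frac{2}{3} + \left(8 - p\right) p^{2} = - \frac{2}{3} + p^{2} \left(8 - p\right)$)
$\frac{9349844}{X{\left(r{\left(-22 \right)},s{\left(G{\left(4 \right)},42 \right)} \right)} \frac{1}{5862593}} = \frac{9349844}{\left(\left(- \frac{2}{3} + \left(-22\right)^{2} \left(8 - -22\right)\right) + \frac{1}{4}\right) \frac{1}{5862593}} = \frac{9349844}{\left(\left(- \frac{2}{3} + 484 \left(8 + 22\right)\right) + \frac{1}{4}\right) \frac{1}{5862593}} = \frac{9349844}{\left(\left(- \frac{2}{3} + 484 \cdot 30\right) + \frac{1}{4}\right) \frac{1}{5862593}} = \frac{9349844}{\left(\left(- \frac{2}{3} + 14520\right) + \frac{1}{4}\right) \frac{1}{5862593}} = \frac{9349844}{\left(\frac{43558}{3} + \frac{1}{4}\right) \frac{1}{5862593}} = \frac{9349844}{\frac{174235}{12} \cdot \frac{1}{5862593}} = \frac{9349844}{\frac{174235}{70351116}} = 9349844 \cdot \frac{70351116}{174235} = \frac{657771959825904}{174235}$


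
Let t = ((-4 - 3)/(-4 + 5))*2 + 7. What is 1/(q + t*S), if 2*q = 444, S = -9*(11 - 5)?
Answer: 1/600 ≈ 0.0016667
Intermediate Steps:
S = -54 (S = -9*6 = -54)
t = -7 (t = -7/1*2 + 7 = -7*1*2 + 7 = -7*2 + 7 = -14 + 7 = -7)
q = 222 (q = (1/2)*444 = 222)
1/(q + t*S) = 1/(222 - 7*(-54)) = 1/(222 + 378) = 1/600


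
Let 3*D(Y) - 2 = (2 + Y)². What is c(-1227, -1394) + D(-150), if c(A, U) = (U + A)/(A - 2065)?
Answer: 24040805/3292 ≈ 7302.8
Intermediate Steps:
c(A, U) = (A + U)/(-2065 + A)
D(Y) = ⅔ + (2 + Y)²/3
c(-1227, -1394) + D(-150) = (-1227 - 1394)/(-2065 - 1227) + (⅔ + (2 - 150)²/3) = -2621/(-3292) + (⅔ + (⅓)*(-148)²) = -1/3292*(-2621) + (⅔ + (⅓)*21904) = 2621/3292 + (⅔ + 21904/3) = 2621/3292 + 7302 = 24040805/3292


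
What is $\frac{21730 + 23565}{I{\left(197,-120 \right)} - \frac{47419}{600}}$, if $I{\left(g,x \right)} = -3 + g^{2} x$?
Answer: $- \frac{27177000}{2794297219} \approx -0.0097259$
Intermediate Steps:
$I{\left(g,x \right)} = -3 + x g^{2}$
$\frac{21730 + 23565}{I{\left(197,-120 \right)} - \frac{47419}{600}} = \frac{21730 + 23565}{\left(-3 - 120 \cdot 197^{2}\right) - \frac{47419}{600}} = \frac{45295}{\left(-3 - 4657080\right) - \frac{47419}{600}} = \frac{45295}{-4657083 - \frac{47419}{600}} = \frac{45295}{- \frac{2794297219}{600}} = 45295 \left(- \frac{600}{2794297219}\right) = - \frac{27177000}{2794297219}$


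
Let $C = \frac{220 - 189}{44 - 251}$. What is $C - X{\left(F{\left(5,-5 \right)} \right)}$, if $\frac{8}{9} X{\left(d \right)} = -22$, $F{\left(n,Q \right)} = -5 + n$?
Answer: $\frac{20369}{828} \approx 24.6$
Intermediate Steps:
$X{\left(d \right)} = - \frac{99}{4}$ ($X{\left(d \right)} = \frac{9}{8} \left(-22\right) = - \frac{99}{4}$)
$C = - \frac{31}{207}$ ($C = \frac{31}{-207} = 31 \left(- \frac{1}{207}\right) = - \frac{31}{207} \approx -0.14976$)
$C - X{\left(F{\left(5,-5 \right)} \right)} = - \frac{31}{207} - - \frac{99}{4} = - \frac{31}{207} + \frac{99}{4} = \frac{20369}{828}$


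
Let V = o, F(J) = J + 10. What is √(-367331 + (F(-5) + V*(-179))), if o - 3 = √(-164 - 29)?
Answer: √(-367863 - 179*I*√193) ≈ 2.05 - 606.52*I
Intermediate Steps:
F(J) = 10 + J
o = 3 + I*√193 (o = 3 + √(-164 - 29) = 3 + √(-193) = 3 + I*√193 ≈ 3.0 + 13.892*I)
V = 3 + I*√193 ≈ 3.0 + 13.892*I
√(-367331 + (F(-5) + V*(-179))) = √(-367331 + ((10 - 5) + (3 + I*√193)*(-179))) = √(-367331 + (5 + (-537 - 179*I*√193))) = √(-367331 + (-532 - 179*I*√193)) = √(-367863 - 179*I*√193)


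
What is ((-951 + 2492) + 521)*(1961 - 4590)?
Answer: -5420998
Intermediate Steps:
((-951 + 2492) + 521)*(1961 - 4590) = (1541 + 521)*(-2629) = 2062*(-2629) = -5420998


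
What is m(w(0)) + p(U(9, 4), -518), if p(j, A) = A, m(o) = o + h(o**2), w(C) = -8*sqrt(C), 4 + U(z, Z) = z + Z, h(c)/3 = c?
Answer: -518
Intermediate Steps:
h(c) = 3*c
U(z, Z) = -4 + Z + z (U(z, Z) = -4 + (z + Z) = -4 + (Z + z) = -4 + Z + z)
m(o) = o + 3*o**2
m(w(0)) + p(U(9, 4), -518) = (-8*sqrt(0))*(1 + 3*(-8*sqrt(0))) - 518 = (-8*0)*(1 + 3*(-8*0)) - 518 = 0*(1 + 3*0) - 518 = 0*(1 + 0) - 518 = 0*1 - 518 = 0 - 518 = -518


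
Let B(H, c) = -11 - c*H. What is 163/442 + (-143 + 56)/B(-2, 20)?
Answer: -1163/442 ≈ -2.6312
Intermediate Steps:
B(H, c) = -11 - H*c
163/442 + (-143 + 56)/B(-2, 20) = 163/442 + (-143 + 56)/(-11 - 1*(-2)*20) = 163*(1/442) - 87/(-11 + 40) = 163/442 - 87/29 = 163/442 - 87*1/29 = 163/442 - 3 = -1163/442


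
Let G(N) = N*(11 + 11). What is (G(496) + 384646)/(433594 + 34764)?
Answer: 197779/234179 ≈ 0.84456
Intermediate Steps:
G(N) = 22*N (G(N) = N*22 = 22*N)
(G(496) + 384646)/(433594 + 34764) = (22*496 + 384646)/(433594 + 34764) = (10912 + 384646)/468358 = 395558*(1/468358) = 197779/234179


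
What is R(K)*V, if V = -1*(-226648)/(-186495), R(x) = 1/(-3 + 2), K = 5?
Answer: 226648/186495 ≈ 1.2153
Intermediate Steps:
R(x) = -1 (R(x) = 1/(-1) = -1)
V = -226648/186495 (V = 226648*(-1/186495) = -226648/186495 ≈ -1.2153)
R(K)*V = -1*(-226648/186495) = 226648/186495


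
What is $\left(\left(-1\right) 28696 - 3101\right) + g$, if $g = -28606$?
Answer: $-60403$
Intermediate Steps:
$\left(\left(-1\right) 28696 - 3101\right) + g = \left(\left(-1\right) 28696 - 3101\right) - 28606 = \left(-28696 - 3101\right) - 28606 = -31797 - 28606 = -60403$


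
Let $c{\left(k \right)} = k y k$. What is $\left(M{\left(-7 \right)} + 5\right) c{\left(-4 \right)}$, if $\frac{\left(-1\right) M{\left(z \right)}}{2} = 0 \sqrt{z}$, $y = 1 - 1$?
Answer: $0$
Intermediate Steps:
$y = 0$ ($y = 1 - 1 = 0$)
$c{\left(k \right)} = 0$ ($c{\left(k \right)} = k 0 k = 0 k = 0$)
$M{\left(z \right)} = 0$ ($M{\left(z \right)} = - 2 \cdot 0 \sqrt{z} = \left(-2\right) 0 = 0$)
$\left(M{\left(-7 \right)} + 5\right) c{\left(-4 \right)} = \left(0 + 5\right) 0 = 5 \cdot 0 = 0$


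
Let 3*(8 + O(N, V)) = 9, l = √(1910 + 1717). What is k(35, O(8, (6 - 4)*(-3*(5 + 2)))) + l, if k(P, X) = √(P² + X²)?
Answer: 3*√403 + 25*√2 ≈ 95.580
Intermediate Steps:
l = 3*√403 (l = √3627 = 3*√403 ≈ 60.225)
O(N, V) = -5 (O(N, V) = -8 + (⅓)*9 = -8 + 3 = -5)
k(35, O(8, (6 - 4)*(-3*(5 + 2)))) + l = √(35² + (-5)²) + 3*√403 = √(1225 + 25) + 3*√403 = √1250 + 3*√403 = 25*√2 + 3*√403 = 3*√403 + 25*√2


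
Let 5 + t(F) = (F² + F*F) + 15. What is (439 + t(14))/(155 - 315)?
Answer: -841/160 ≈ -5.2562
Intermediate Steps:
t(F) = 10 + 2*F² (t(F) = -5 + ((F² + F*F) + 15) = -5 + ((F² + F²) + 15) = -5 + (2*F² + 15) = -5 + (15 + 2*F²) = 10 + 2*F²)
(439 + t(14))/(155 - 315) = (439 + (10 + 2*14²))/(155 - 315) = (439 + (10 + 2*196))/(-160) = (439 + (10 + 392))*(-1/160) = (439 + 402)*(-1/160) = 841*(-1/160) = -841/160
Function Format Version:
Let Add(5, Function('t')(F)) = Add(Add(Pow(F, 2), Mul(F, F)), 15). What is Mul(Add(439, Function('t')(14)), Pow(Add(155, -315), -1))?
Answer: Rational(-841, 160) ≈ -5.2562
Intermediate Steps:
Function('t')(F) = Add(10, Mul(2, Pow(F, 2))) (Function('t')(F) = Add(-5, Add(Add(Pow(F, 2), Mul(F, F)), 15)) = Add(-5, Add(Add(Pow(F, 2), Pow(F, 2)), 15)) = Add(-5, Add(Mul(2, Pow(F, 2)), 15)) = Add(-5, Add(15, Mul(2, Pow(F, 2)))) = Add(10, Mul(2, Pow(F, 2))))
Mul(Add(439, Function('t')(14)), Pow(Add(155, -315), -1)) = Mul(Add(439, Add(10, Mul(2, Pow(14, 2)))), Pow(Add(155, -315), -1)) = Mul(Add(439, Add(10, Mul(2, 196))), Pow(-160, -1)) = Mul(Add(439, Add(10, 392)), Rational(-1, 160)) = Mul(Add(439, 402), Rational(-1, 160)) = Mul(841, Rational(-1, 160)) = Rational(-841, 160)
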